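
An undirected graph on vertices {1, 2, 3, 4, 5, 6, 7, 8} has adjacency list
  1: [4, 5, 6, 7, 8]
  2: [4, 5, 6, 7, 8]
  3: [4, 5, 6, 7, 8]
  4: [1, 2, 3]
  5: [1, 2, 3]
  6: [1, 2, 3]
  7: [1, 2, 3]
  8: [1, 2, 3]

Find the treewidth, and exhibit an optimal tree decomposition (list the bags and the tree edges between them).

The largest bag has 4 vertices, giving width 3; this decomposition certifies tw(G) ≤ 3. For the lower bound: the 4 vertex sets {1,4}, {3,5}, {2}, {8} are disjoint, each induces a connected subgraph, and every pair is joined by at least one edge of G. Contracting each set to a single vertex therefore yields K_{4} as a minor, and since treewidth is minor-monotone, tw(G) ≥ tw(K_{4}) = 3. Therefore the treewidth is 3.

Treewidth 3.
One optimal decomposition is:
Bags: B1 = {1, 2, 3, 4}  B2 = {1, 2, 3, 5}  B3 = {1, 2, 3, 8}  B4 = {1, 2, 3, 6}  B5 = {1, 2, 3, 7}
Tree: B1–B2, B2–B3, B3–B4, B4–B5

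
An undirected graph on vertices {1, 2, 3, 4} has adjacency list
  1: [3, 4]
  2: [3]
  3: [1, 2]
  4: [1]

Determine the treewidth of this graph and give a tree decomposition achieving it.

The largest bag has 2 vertices, giving width 1; this decomposition certifies tw(G) ≤ 1. Any graph with an edge has treewidth ≥ 1, and G has the edge 4–1. Hence tw(G) = 1 exactly.

Treewidth 1.
One such decomposition:
Bags: B1 = {1, 4}  B2 = {1, 3}  B3 = {2, 3}
Tree: B1–B2, B2–B3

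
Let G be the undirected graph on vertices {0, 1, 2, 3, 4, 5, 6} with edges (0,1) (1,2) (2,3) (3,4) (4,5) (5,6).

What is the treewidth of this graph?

1

A width-1 tree decomposition is:
Bags: B1 = {5, 6}  B2 = {4, 5}  B3 = {3, 4}  B4 = {2, 3}  B5 = {1, 2}  B6 = {0, 1}
Tree: B1–B2, B2–B3, B3–B4, B4–B5, B5–B6
The largest bag has 2 vertices, giving width 1; this decomposition certifies tw(G) ≤ 1. Since G has at least one edge (e.g. 6–5), it is not an edgeless graph, so tw(G) ≥ 1. Hence tw(G) = 1 exactly.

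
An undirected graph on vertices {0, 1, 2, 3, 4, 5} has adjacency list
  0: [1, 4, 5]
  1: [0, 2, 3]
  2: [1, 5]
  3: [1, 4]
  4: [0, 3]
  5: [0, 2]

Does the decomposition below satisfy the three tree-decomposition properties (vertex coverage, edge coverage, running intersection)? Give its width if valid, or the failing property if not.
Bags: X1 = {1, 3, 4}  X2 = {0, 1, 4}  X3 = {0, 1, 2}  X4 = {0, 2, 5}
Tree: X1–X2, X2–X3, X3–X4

Checking the three conditions: (i) the bags cover all of {0, 1, 2, 3, 4, 5}; (ii) for each edge, some bag contains both endpoints; (iii) the bags containing any fixed vertex form a subtree. All hold, so the decomposition is valid with width 3 − 1 = 2.

Yes; width 2.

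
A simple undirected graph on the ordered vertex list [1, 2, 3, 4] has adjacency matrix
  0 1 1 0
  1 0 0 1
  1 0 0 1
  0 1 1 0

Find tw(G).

2

A width-2 tree decomposition is:
Bags: B1 = {1, 2, 3}  B2 = {2, 3, 4}
Tree: B1–B2
Every bag has size at most 3, so the width is 3 − 1 = 2 and tw(G) ≤ 2. For the lower bound, G contains the cycle 2–1–3–4–2, so G is not a forest; only forests have treewidth ≤ 1, hence tw(G) ≥ 2. Hence tw(G) = 2 exactly.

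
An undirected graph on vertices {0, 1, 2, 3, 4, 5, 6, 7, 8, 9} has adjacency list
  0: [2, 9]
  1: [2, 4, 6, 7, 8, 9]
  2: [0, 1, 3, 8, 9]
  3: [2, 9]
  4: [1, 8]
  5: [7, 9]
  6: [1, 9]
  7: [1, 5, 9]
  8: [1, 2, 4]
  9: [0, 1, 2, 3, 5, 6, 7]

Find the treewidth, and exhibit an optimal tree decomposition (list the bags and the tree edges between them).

Treewidth 2.
One such decomposition:
Bags: B1 = {1, 7, 9}  B2 = {1, 2, 9}  B3 = {2, 3, 9}  B4 = {5, 7, 9}  B5 = {0, 2, 9}  B6 = {1, 2, 8}  B7 = {1, 6, 9}  B8 = {1, 4, 8}
Tree: B1–B2, B2–B3, B1–B4, B2–B5, B2–B6, B1–B7, B6–B8

The largest bag has 3 vertices, giving width 2; this decomposition certifies tw(G) ≤ 2. Conversely, {1, 2, 8} is a clique of size 3, and the vertices of any clique must share a bag in every tree decomposition; so some bag has ≥ 3 vertices and tw(G) ≥ 2. Combining the bounds, tw(G) = 2.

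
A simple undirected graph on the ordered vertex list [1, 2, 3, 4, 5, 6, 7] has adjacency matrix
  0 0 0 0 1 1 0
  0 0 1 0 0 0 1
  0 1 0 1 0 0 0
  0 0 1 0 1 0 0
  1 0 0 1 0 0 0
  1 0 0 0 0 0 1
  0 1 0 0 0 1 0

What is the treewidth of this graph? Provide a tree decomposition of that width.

Treewidth 2.
One optimal decomposition is:
Bags: B1 = {1, 5, 6}  B2 = {5, 6, 7}  B3 = {2, 5, 7}  B4 = {2, 3, 5}  B5 = {3, 4, 5}
Tree: B1–B2, B2–B3, B3–B4, B4–B5

Each bag holds 3 vertices, so the decomposition has width 2, which upper-bounds the treewidth. For the lower bound, G contains the cycle 5–1–6–7–2–3–4–5, so G is not a forest; only forests have treewidth ≤ 1, hence tw(G) ≥ 2. Combining the bounds, tw(G) = 2.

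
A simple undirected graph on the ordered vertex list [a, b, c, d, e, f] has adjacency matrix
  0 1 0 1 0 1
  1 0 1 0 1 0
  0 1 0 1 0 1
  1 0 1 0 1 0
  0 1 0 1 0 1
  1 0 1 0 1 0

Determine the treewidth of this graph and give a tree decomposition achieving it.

Every bag has size at most 4, so the width is 4 − 1 = 3 and tw(G) ≤ 3. For the lower bound: the 4 vertex sets {b,c}, {a,d}, {f}, {e} are disjoint, each induces a connected subgraph, and every pair is joined by at least one edge of G. Contracting each set to a single vertex therefore yields K_{4} as a minor, and since treewidth is minor-monotone, tw(G) ≥ tw(K_{4}) = 3. The upper and lower bounds meet at 3, so that is the treewidth.

Treewidth 3.
Bags: B1 = {b, c, d, f}  B2 = {a, b, d, f}  B3 = {b, d, e, f}
Tree: B1–B2, B2–B3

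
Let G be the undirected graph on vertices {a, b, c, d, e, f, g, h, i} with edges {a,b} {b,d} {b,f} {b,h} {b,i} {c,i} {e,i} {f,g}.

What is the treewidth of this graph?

1

A width-1 tree decomposition is:
Bags: B1 = {b, f}  B2 = {b, i}  B3 = {b, h}  B4 = {f, g}  B5 = {c, i}  B6 = {b, d}  B7 = {e, i}  B8 = {a, b}
Tree: B1–B2, B2–B3, B1–B4, B2–B5, B2–B6, B2–B7, B1–B8
Each bag holds 2 vertices, so the decomposition has width 1, which upper-bounds the treewidth. Since G has at least one edge (e.g. b–f), it is not an edgeless graph, so tw(G) ≥ 1. Combining the bounds, tw(G) = 1.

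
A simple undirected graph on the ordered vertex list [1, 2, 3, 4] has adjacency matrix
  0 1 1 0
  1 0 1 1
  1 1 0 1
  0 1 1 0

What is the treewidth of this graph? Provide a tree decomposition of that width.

Each bag holds 3 vertices, so the decomposition has width 2, which upper-bounds the treewidth. On the other hand G contains the 3-clique {1, 2, 3}. A clique must lie in a single bag of any decomposition, so no decomposition can have width below 2. The upper and lower bounds meet at 2, so that is the treewidth.

Treewidth 2.
One optimal decomposition is:
Bags: B1 = {1, 2, 3}  B2 = {2, 3, 4}
Tree: B1–B2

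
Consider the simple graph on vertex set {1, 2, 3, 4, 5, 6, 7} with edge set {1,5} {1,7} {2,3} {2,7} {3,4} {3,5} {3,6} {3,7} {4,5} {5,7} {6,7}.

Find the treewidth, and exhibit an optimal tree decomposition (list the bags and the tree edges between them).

Each bag holds 3 vertices, so the decomposition has width 2, which upper-bounds the treewidth. On the other hand G contains the 3-clique {1, 5, 7}. A clique must lie in a single bag of any decomposition, so no decomposition can have width below 2. Therefore the treewidth is 2.

Treewidth 2.
Bags: B1 = {3, 5, 7}  B2 = {3, 6, 7}  B3 = {3, 4, 5}  B4 = {1, 5, 7}  B5 = {2, 3, 7}
Tree: B1–B2, B1–B3, B1–B4, B2–B5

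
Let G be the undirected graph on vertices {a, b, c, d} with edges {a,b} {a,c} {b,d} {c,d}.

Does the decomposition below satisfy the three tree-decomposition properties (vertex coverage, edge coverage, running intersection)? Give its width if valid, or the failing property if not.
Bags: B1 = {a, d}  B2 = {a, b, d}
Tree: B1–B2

A tree decomposition must satisfy three properties: every vertex lies in some bag; for every edge, both endpoints lie together in some bag; and for every vertex, the bags containing it form a connected subtree. Here vertex c appears in no bag, so the decomposition is invalid.

No — vertex c appears in no bag.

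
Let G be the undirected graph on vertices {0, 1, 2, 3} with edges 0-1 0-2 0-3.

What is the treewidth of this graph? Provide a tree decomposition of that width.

Treewidth 1.
One such decomposition:
Bags: B1 = {0, 1}  B2 = {0, 2}  B3 = {0, 3}
Tree: B1–B2, B1–B3

Each bag holds 2 vertices, so the decomposition has width 1, which upper-bounds the treewidth. Since G has at least one edge (e.g. 0–1), it is not an edgeless graph, so tw(G) ≥ 1. Therefore the treewidth is 1.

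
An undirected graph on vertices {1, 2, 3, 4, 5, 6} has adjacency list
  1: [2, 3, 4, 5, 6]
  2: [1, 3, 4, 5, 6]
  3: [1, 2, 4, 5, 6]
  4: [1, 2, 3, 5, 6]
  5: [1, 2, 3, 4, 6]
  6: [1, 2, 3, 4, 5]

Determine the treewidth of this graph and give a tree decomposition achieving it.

A single bag containing all 6 vertices is trivially a valid decomposition of width 5. On the other hand G contains the 6-clique {1, 2, 3, 4, 5, 6}. A clique must lie in a single bag of any decomposition, so no decomposition can have width below 5. Combining the bounds, tw(G) = 5.

Treewidth 5.
Bags: B1 = {1, 2, 3, 4, 5, 6}
Tree: (single bag)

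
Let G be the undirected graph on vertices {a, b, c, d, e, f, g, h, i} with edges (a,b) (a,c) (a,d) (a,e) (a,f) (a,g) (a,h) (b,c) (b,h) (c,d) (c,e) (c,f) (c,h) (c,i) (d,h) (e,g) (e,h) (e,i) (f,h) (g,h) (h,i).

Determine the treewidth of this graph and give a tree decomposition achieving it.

Treewidth 3.
Bags: B1 = {a, c, e, h}  B2 = {a, b, c, h}  B3 = {c, e, h, i}  B4 = {a, c, f, h}  B5 = {a, c, d, h}  B6 = {a, e, g, h}
Tree: B1–B2, B1–B3, B1–B4, B4–B5, B1–B6

The largest bag has 4 vertices, giving width 3; this decomposition certifies tw(G) ≤ 3. On the other hand G contains the 4-clique {a, e, g, h}. A clique must lie in a single bag of any decomposition, so no decomposition can have width below 3. Combining the bounds, tw(G) = 3.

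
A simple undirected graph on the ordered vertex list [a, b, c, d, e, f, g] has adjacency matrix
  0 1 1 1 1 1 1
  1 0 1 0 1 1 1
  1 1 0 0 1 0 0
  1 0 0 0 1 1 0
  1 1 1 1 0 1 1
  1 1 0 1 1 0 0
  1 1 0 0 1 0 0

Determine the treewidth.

A width-3 tree decomposition is:
Bags: B1 = {a, b, e, f}  B2 = {a, b, c, e}  B3 = {a, b, e, g}  B4 = {a, d, e, f}
Tree: B1–B2, B1–B3, B1–B4
The largest bag has 4 vertices, giving width 3; this decomposition certifies tw(G) ≤ 3. On the other hand G contains the 4-clique {a, d, e, f}. A clique must lie in a single bag of any decomposition, so no decomposition can have width below 3. Hence tw(G) = 3 exactly.

3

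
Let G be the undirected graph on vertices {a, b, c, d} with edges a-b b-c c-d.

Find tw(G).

A width-1 tree decomposition is:
Bags: B1 = {a, b}  B2 = {b, c}  B3 = {c, d}
Tree: B1–B2, B2–B3
Every bag has size at most 2, so the width is 2 − 1 = 1 and tw(G) ≤ 1. Any graph with an edge has treewidth ≥ 1, and G has the edge a–b. Combining the bounds, tw(G) = 1.

1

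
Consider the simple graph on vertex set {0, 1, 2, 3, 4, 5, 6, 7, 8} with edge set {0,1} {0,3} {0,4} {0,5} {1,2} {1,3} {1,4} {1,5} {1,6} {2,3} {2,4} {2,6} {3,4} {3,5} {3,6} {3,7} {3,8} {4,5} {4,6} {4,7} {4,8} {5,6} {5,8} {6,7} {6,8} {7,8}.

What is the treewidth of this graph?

A width-4 tree decomposition is:
Bags: B1 = {1, 3, 4, 5, 6}  B2 = {0, 1, 3, 4, 5}  B3 = {3, 4, 5, 6, 8}  B4 = {3, 4, 6, 7, 8}  B5 = {1, 2, 3, 4, 6}
Tree: B1–B2, B1–B3, B3–B4, B1–B5
Each bag holds 5 vertices, so the decomposition has width 4, which upper-bounds the treewidth. Conversely, {0, 1, 3, 4, 5} is a clique of size 5, and the vertices of any clique must share a bag in every tree decomposition; so some bag has ≥ 5 vertices and tw(G) ≥ 4. The upper and lower bounds meet at 4, so that is the treewidth.

4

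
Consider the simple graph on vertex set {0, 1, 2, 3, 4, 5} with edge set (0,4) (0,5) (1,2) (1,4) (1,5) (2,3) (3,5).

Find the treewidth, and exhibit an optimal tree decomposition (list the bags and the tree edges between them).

Treewidth 2.
One optimal decomposition is:
Bags: B1 = {0, 4, 5}  B2 = {1, 4, 5}  B3 = {1, 3, 5}  B4 = {1, 2, 3}
Tree: B1–B2, B2–B3, B3–B4

The largest bag has 3 vertices, giving width 2; this decomposition certifies tw(G) ≤ 2. Since 0–4–1–5–0 is a cycle in G, G is not acyclic. Forests are exactly the graphs of treewidth ≤ 1, so tw(G) ≥ 2. Combining the bounds, tw(G) = 2.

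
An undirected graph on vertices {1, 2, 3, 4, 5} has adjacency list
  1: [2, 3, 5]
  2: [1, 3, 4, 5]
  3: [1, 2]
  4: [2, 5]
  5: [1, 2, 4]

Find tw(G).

2

A width-2 tree decomposition is:
Bags: B1 = {2, 4, 5}  B2 = {1, 2, 5}  B3 = {1, 2, 3}
Tree: B1–B2, B2–B3
The largest bag has 3 vertices, giving width 2; this decomposition certifies tw(G) ≤ 2. On the other hand G contains the 3-clique {1, 2, 3}. A clique must lie in a single bag of any decomposition, so no decomposition can have width below 2. Hence tw(G) = 2 exactly.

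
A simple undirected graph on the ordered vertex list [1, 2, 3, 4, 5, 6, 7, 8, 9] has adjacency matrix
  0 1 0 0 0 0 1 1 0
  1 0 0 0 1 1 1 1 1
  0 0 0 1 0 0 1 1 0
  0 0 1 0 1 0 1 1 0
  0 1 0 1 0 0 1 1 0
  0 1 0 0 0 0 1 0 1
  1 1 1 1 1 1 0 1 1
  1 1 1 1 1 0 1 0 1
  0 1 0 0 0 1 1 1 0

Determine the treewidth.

A width-3 tree decomposition is:
Bags: B1 = {2, 7, 8, 9}  B2 = {2, 6, 7, 9}  B3 = {2, 5, 7, 8}  B4 = {1, 2, 7, 8}  B5 = {4, 5, 7, 8}  B6 = {3, 4, 7, 8}
Tree: B1–B2, B1–B3, B1–B4, B3–B5, B5–B6
Each bag holds 4 vertices, so the decomposition has width 3, which upper-bounds the treewidth. On the other hand G contains the 4-clique {1, 2, 7, 8}. A clique must lie in a single bag of any decomposition, so no decomposition can have width below 3. Hence tw(G) = 3 exactly.

3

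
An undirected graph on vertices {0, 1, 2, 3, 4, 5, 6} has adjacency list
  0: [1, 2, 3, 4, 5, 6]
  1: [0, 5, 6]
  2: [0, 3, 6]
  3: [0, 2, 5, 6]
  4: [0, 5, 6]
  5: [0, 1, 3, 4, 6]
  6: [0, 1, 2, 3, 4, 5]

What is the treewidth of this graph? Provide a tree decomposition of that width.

Treewidth 3.
One optimal decomposition is:
Bags: B1 = {0, 3, 5, 6}  B2 = {0, 2, 3, 6}  B3 = {0, 1, 5, 6}  B4 = {0, 4, 5, 6}
Tree: B1–B2, B1–B3, B3–B4

The largest bag has 4 vertices, giving width 3; this decomposition certifies tw(G) ≤ 3. On the other hand G contains the 4-clique {0, 2, 3, 6}. A clique must lie in a single bag of any decomposition, so no decomposition can have width below 3. The upper and lower bounds meet at 3, so that is the treewidth.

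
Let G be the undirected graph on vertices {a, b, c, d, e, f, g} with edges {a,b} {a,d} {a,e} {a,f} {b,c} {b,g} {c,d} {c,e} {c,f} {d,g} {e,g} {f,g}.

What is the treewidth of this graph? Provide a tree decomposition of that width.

Every bag has size at most 4, so the width is 4 − 1 = 3 and tw(G) ≤ 3. For the lower bound: the 4 vertex sets {b,c}, {a,e}, {g}, {d} are disjoint, each induces a connected subgraph, and every pair is joined by at least one edge of G. Contracting each set to a single vertex therefore yields K_{4} as a minor, and since treewidth is minor-monotone, tw(G) ≥ tw(K_{4}) = 3. Combining the bounds, tw(G) = 3.

Treewidth 3.
Bags: B1 = {a, b, c, g}  B2 = {a, c, e, g}  B3 = {a, c, d, g}  B4 = {a, c, f, g}
Tree: B1–B2, B2–B3, B3–B4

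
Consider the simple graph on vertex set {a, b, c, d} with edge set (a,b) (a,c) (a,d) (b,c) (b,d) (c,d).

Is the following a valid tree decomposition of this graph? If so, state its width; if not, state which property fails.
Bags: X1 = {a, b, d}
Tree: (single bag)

No — vertex c appears in no bag.

A tree decomposition must satisfy three properties: every vertex lies in some bag; for every edge, both endpoints lie together in some bag; and for every vertex, the bags containing it form a connected subtree. Here vertex c appears in no bag, so the decomposition is invalid.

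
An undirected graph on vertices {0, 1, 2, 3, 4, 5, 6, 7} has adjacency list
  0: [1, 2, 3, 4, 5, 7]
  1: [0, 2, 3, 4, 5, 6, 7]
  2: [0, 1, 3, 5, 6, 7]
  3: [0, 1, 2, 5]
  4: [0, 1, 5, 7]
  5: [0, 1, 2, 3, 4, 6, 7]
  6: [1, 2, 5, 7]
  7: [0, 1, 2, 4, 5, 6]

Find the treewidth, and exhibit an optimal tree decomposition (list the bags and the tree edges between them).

The largest bag has 5 vertices, giving width 4; this decomposition certifies tw(G) ≤ 4. On the other hand G contains the 5-clique {0, 1, 2, 3, 5}. A clique must lie in a single bag of any decomposition, so no decomposition can have width below 4. The upper and lower bounds meet at 4, so that is the treewidth.

Treewidth 4.
Bags: B1 = {0, 1, 4, 5, 7}  B2 = {0, 1, 2, 5, 7}  B3 = {1, 2, 5, 6, 7}  B4 = {0, 1, 2, 3, 5}
Tree: B1–B2, B2–B3, B2–B4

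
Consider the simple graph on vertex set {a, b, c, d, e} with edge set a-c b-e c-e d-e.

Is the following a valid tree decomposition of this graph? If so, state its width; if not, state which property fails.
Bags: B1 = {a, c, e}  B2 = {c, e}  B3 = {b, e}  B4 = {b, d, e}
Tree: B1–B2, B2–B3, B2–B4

A tree decomposition must satisfy three properties: every vertex lies in some bag; for every edge, both endpoints lie together in some bag; and for every vertex, the bags containing it form a connected subtree. Here bags containing vertex b are not connected in the tree, so the decomposition is invalid.

No — bags containing vertex b are not connected in the tree.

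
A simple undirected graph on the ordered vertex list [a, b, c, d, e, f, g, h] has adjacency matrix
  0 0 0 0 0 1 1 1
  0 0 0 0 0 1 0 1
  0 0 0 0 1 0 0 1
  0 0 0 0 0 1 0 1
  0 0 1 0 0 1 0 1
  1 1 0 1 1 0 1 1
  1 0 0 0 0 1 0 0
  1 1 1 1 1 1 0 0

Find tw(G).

2

A width-2 tree decomposition is:
Bags: B1 = {b, f, h}  B2 = {e, f, h}  B3 = {d, f, h}  B4 = {a, f, h}  B5 = {a, f, g}  B6 = {c, e, h}
Tree: B1–B2, B2–B3, B1–B4, B4–B5, B2–B6
Each bag holds 3 vertices, so the decomposition has width 2, which upper-bounds the treewidth. On the other hand G contains the 3-clique {c, e, h}. A clique must lie in a single bag of any decomposition, so no decomposition can have width below 2. Hence tw(G) = 2 exactly.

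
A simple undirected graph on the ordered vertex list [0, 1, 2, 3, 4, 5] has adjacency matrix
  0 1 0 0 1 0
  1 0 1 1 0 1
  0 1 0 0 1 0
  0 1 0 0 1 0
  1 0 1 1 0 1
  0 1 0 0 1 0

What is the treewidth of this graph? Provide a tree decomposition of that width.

Every bag has size at most 3, so the width is 3 − 1 = 2 and tw(G) ≤ 2. For the lower bound, G contains the cycle 4–5–1–2–4, so G is not a forest; only forests have treewidth ≤ 1, hence tw(G) ≥ 2. Hence tw(G) = 2 exactly.

Treewidth 2.
Bags: B1 = {1, 4, 5}  B2 = {1, 2, 4}  B3 = {0, 1, 4}  B4 = {1, 3, 4}
Tree: B1–B2, B2–B3, B3–B4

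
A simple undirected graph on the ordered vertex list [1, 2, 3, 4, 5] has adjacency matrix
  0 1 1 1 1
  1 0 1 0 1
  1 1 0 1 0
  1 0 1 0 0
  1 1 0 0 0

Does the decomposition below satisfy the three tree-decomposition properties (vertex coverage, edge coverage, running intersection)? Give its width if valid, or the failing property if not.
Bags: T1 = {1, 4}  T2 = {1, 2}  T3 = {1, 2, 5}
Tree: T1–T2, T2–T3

No — vertex 3 appears in no bag.

A tree decomposition must satisfy three properties: every vertex lies in some bag; for every edge, both endpoints lie together in some bag; and for every vertex, the bags containing it form a connected subtree. Here vertex 3 appears in no bag, so the decomposition is invalid.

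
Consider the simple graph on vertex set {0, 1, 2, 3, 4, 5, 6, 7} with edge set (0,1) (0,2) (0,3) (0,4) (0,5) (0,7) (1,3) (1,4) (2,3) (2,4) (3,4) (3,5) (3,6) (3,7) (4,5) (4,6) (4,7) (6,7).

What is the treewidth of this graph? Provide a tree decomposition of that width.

Treewidth 3.
Bags: B1 = {0, 1, 3, 4}  B2 = {0, 3, 4, 7}  B3 = {3, 4, 6, 7}  B4 = {0, 2, 3, 4}  B5 = {0, 3, 4, 5}
Tree: B1–B2, B2–B3, B1–B4, B2–B5

Each bag holds 4 vertices, so the decomposition has width 3, which upper-bounds the treewidth. On the other hand G contains the 4-clique {0, 1, 3, 4}. A clique must lie in a single bag of any decomposition, so no decomposition can have width below 3. Combining the bounds, tw(G) = 3.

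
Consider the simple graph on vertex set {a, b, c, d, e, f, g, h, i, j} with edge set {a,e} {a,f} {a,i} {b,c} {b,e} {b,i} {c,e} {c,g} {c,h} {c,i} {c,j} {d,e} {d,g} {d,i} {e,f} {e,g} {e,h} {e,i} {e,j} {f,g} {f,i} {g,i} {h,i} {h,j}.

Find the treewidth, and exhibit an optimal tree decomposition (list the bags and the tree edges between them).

Treewidth 3.
One optimal decomposition is:
Bags: B1 = {e, f, g, i}  B2 = {c, e, g, i}  B3 = {c, e, h, i}  B4 = {b, c, e, i}  B5 = {a, e, f, i}  B6 = {c, e, h, j}  B7 = {d, e, g, i}
Tree: B1–B2, B2–B3, B2–B4, B1–B5, B3–B6, B1–B7

Each bag holds 4 vertices, so the decomposition has width 3, which upper-bounds the treewidth. Conversely, {c, e, h, j} is a clique of size 4, and the vertices of any clique must share a bag in every tree decomposition; so some bag has ≥ 4 vertices and tw(G) ≥ 3. The upper and lower bounds meet at 3, so that is the treewidth.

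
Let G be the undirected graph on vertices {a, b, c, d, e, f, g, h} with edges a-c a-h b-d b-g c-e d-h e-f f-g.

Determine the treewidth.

A width-2 tree decomposition is:
Bags: B1 = {a, c, e}  B2 = {a, e, h}  B3 = {d, e, h}  B4 = {b, d, e}  B5 = {b, e, g}  B6 = {e, f, g}
Tree: B1–B2, B2–B3, B3–B4, B4–B5, B5–B6
The largest bag has 3 vertices, giving width 2; this decomposition certifies tw(G) ≤ 2. The edges e–c–a–h–d–b–g–f–e form a cycle, so G is not a tree and its treewidth is at least 2. Hence tw(G) = 2 exactly.

2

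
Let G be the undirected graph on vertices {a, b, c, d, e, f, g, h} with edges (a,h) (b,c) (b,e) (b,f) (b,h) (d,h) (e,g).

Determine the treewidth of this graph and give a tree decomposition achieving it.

Treewidth 1.
One optimal decomposition is:
Bags: B1 = {a, h}  B2 = {b, h}  B3 = {d, h}  B4 = {b, e}  B5 = {b, c}  B6 = {b, f}  B7 = {e, g}
Tree: B1–B2, B2–B3, B2–B4, B4–B5, B5–B6, B4–B7

Every bag has size at most 2, so the width is 2 − 1 = 1 and tw(G) ≤ 1. Any graph with an edge has treewidth ≥ 1, and G has the edge h–a. Therefore the treewidth is 1.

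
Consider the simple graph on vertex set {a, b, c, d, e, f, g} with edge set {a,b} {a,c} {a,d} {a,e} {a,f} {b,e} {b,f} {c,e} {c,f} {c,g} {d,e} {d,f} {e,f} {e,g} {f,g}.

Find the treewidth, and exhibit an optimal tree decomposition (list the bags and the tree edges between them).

Treewidth 3.
One such decomposition:
Bags: B1 = {c, e, f, g}  B2 = {a, c, e, f}  B3 = {a, d, e, f}  B4 = {a, b, e, f}
Tree: B1–B2, B2–B3, B3–B4

The largest bag has 4 vertices, giving width 3; this decomposition certifies tw(G) ≤ 3. For the lower bound, the 4 vertices {c, e, f, g} are pairwise adjacent, and any tree decomposition puts a clique entirely inside one bag — forcing width ≥ 3. Combining the bounds, tw(G) = 3.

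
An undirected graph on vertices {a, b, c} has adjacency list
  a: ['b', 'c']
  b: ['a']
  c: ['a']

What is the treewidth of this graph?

1

A width-1 tree decomposition is:
Bags: B1 = {a, c}  B2 = {a, b}
Tree: B1–B2
Every bag has size at most 2, so the width is 2 − 1 = 1 and tw(G) ≤ 1. G has an edge, so its treewidth is at least 1. Combining the bounds, tw(G) = 1.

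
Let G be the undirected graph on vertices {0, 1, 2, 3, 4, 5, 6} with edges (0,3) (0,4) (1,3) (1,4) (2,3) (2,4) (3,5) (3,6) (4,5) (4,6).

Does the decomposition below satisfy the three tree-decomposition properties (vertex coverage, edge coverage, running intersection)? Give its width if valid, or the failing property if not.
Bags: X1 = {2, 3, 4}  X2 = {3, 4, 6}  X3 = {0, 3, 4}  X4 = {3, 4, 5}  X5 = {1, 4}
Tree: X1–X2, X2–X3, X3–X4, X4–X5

A tree decomposition must satisfy three properties: every vertex lies in some bag; for every edge, both endpoints lie together in some bag; and for every vertex, the bags containing it form a connected subtree. Here edge (3,1) lies in no bag, so the decomposition is invalid.

No — edge (3,1) lies in no bag.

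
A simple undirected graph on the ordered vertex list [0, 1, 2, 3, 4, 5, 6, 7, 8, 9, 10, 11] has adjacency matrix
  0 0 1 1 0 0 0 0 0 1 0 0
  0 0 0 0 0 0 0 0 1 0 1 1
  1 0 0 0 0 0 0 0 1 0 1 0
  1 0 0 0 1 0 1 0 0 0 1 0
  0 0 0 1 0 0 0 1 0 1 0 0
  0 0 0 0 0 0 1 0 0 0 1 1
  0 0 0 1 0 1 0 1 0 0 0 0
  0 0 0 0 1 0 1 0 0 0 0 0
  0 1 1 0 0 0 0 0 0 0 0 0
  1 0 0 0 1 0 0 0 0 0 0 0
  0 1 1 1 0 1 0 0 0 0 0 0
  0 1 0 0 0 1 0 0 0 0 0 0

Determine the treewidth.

3

A width-3 tree decomposition is:
Bags: B1 = {1, 2, 8, 11}  B2 = {1, 2, 10, 11}  B3 = {2, 5, 10, 11}  B4 = {0, 2, 5, 10}  B5 = {0, 3, 5, 10}  B6 = {0, 3, 5, 6}  B7 = {0, 3, 6, 9}  B8 = {3, 4, 6, 9}  B9 = {4, 6, 7, 9}
Tree: B1–B2, B2–B3, B3–B4, B4–B5, B5–B6, B6–B7, B7–B8, B8–B9
The largest bag has 4 vertices, giving width 3; this decomposition certifies tw(G) ≤ 3. For the lower bound: the 4 vertex sets {1,8,11}, {2}, {10}, {0,3,5,6} are disjoint, each induces a connected subgraph, and every pair is joined by at least one edge of G. Contracting each set to a single vertex therefore yields K_{4} as a minor, and since treewidth is minor-monotone, tw(G) ≥ tw(K_{4}) = 3. Therefore the treewidth is 3.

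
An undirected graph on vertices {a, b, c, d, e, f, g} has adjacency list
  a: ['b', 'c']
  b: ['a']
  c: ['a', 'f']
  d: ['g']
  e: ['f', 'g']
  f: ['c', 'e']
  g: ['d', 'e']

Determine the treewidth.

A width-1 tree decomposition is:
Bags: B1 = {d, g}  B2 = {e, g}  B3 = {e, f}  B4 = {c, f}  B5 = {a, c}  B6 = {a, b}
Tree: B1–B2, B2–B3, B3–B4, B4–B5, B5–B6
Each bag holds 2 vertices, so the decomposition has width 1, which upper-bounds the treewidth. G has an edge, so its treewidth is at least 1. Hence tw(G) = 1 exactly.

1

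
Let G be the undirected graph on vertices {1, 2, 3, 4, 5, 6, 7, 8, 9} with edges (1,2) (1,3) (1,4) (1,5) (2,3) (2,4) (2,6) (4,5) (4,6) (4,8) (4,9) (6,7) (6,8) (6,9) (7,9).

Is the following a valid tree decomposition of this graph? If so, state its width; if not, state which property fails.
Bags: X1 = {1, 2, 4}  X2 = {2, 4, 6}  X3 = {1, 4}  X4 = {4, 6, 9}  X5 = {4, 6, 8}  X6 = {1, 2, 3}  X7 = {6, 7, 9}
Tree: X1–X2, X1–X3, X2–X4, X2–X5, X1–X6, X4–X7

No — vertex 5 appears in no bag.

A tree decomposition must satisfy three properties: every vertex lies in some bag; for every edge, both endpoints lie together in some bag; and for every vertex, the bags containing it form a connected subtree. Here vertex 5 appears in no bag, so the decomposition is invalid.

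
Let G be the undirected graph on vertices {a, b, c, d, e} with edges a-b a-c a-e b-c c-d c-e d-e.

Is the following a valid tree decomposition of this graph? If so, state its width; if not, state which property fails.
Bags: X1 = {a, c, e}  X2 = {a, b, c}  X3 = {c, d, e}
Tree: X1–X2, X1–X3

Every vertex of G appears in some bag (union = {a, b, c, d, e}); every edge is covered by a bag; and for each vertex v the set of bags containing v is connected in the bag tree. The decomposition is therefore valid. The largest bag has 3 vertices, so the width is 2.

Yes; width 2.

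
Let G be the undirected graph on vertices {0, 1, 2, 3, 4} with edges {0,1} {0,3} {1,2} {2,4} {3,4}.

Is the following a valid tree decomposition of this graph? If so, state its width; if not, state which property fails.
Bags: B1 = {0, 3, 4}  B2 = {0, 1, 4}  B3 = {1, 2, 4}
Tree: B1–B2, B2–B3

Yes; width 2.

Every vertex of G appears in some bag (union = {0, 1, 2, 3, 4}); every edge is covered by a bag; and for each vertex v the set of bags containing v is connected in the bag tree. The decomposition is therefore valid. The largest bag has 3 vertices, so the width is 2.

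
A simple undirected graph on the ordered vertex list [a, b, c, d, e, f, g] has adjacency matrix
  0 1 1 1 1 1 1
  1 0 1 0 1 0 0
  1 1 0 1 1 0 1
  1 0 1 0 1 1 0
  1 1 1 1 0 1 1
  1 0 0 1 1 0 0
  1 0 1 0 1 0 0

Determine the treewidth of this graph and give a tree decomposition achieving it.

Treewidth 3.
One optimal decomposition is:
Bags: B1 = {a, c, d, e}  B2 = {a, c, e, g}  B3 = {a, d, e, f}  B4 = {a, b, c, e}
Tree: B1–B2, B1–B3, B2–B4

Every bag has size at most 4, so the width is 4 − 1 = 3 and tw(G) ≤ 3. For the lower bound, the 4 vertices {a, c, d, e} are pairwise adjacent, and any tree decomposition puts a clique entirely inside one bag — forcing width ≥ 3. The upper and lower bounds meet at 3, so that is the treewidth.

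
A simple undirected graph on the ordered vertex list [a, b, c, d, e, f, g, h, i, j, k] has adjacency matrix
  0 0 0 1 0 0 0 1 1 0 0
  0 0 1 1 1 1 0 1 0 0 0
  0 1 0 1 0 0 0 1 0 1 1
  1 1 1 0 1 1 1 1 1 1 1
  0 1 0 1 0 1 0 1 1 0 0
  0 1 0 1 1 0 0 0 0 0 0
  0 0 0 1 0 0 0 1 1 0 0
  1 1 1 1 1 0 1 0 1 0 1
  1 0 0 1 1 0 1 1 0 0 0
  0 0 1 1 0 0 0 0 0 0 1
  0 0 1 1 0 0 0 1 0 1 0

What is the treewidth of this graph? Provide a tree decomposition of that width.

Treewidth 3.
Bags: B1 = {d, e, h, i}  B2 = {b, d, e, h}  B3 = {b, c, d, h}  B4 = {d, g, h, i}  B5 = {c, d, h, k}  B6 = {b, d, e, f}  B7 = {a, d, h, i}  B8 = {c, d, j, k}
Tree: B1–B2, B2–B3, B1–B4, B3–B5, B2–B6, B4–B7, B5–B8

Every bag has size at most 4, so the width is 4 − 1 = 3 and tw(G) ≤ 3. On the other hand G contains the 4-clique {c, d, j, k}. A clique must lie in a single bag of any decomposition, so no decomposition can have width below 3. Combining the bounds, tw(G) = 3.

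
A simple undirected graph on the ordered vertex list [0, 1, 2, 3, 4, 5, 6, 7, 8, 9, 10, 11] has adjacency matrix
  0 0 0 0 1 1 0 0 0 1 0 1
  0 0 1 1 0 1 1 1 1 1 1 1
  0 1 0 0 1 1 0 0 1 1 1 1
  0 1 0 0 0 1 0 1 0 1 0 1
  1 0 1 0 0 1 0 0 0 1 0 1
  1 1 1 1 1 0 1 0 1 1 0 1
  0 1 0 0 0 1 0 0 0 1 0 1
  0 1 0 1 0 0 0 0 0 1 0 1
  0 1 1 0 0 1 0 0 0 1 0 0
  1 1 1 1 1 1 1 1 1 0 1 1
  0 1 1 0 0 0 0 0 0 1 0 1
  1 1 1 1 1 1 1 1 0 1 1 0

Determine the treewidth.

4

A width-4 tree decomposition is:
Bags: B1 = {1, 3, 5, 9, 11}  B2 = {1, 2, 5, 9, 11}  B3 = {2, 4, 5, 9, 11}  B4 = {1, 3, 7, 9, 11}  B5 = {1, 5, 6, 9, 11}  B6 = {0, 4, 5, 9, 11}  B7 = {1, 2, 5, 8, 9}  B8 = {1, 2, 9, 10, 11}
Tree: B1–B2, B2–B3, B1–B4, B1–B5, B3–B6, B2–B7, B2–B8
The largest bag has 5 vertices, giving width 4; this decomposition certifies tw(G) ≤ 4. Conversely, {1, 2, 5, 8, 9} is a clique of size 5, and the vertices of any clique must share a bag in every tree decomposition; so some bag has ≥ 5 vertices and tw(G) ≥ 4. Therefore the treewidth is 4.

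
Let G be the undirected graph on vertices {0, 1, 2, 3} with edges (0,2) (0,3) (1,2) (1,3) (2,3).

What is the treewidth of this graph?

A width-2 tree decomposition is:
Bags: B1 = {1, 2, 3}  B2 = {0, 2, 3}
Tree: B1–B2
Every bag has size at most 3, so the width is 3 − 1 = 2 and tw(G) ≤ 2. For the lower bound, the 3 vertices {0, 2, 3} are pairwise adjacent, and any tree decomposition puts a clique entirely inside one bag — forcing width ≥ 2. Therefore the treewidth is 2.

2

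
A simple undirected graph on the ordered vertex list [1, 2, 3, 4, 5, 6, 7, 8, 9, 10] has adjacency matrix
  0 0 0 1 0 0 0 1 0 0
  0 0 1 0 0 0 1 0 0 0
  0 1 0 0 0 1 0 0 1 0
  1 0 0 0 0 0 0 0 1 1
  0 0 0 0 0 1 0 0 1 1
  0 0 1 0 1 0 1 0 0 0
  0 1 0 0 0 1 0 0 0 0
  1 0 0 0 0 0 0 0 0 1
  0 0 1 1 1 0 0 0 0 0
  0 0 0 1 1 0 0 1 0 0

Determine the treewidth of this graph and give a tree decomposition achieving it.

Each bag holds 3 vertices, so the decomposition has width 2, which upper-bounds the treewidth. Since 8–1–4–10–8 is a cycle in G, G is not acyclic. Forests are exactly the graphs of treewidth ≤ 1, so tw(G) ≥ 2. Combining the bounds, tw(G) = 2.

Treewidth 2.
One such decomposition:
Bags: B1 = {1, 8, 10}  B2 = {1, 4, 10}  B3 = {4, 5, 10}  B4 = {4, 5, 9}  B5 = {5, 6, 9}  B6 = {3, 6, 9}  B7 = {3, 6, 7}  B8 = {2, 3, 7}
Tree: B1–B2, B2–B3, B3–B4, B4–B5, B5–B6, B6–B7, B7–B8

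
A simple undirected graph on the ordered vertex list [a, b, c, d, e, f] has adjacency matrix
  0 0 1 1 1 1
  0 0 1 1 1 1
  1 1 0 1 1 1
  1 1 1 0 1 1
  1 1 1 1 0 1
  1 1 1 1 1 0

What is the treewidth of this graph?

A width-4 tree decomposition is:
Bags: B1 = {a, c, d, e, f}  B2 = {b, c, d, e, f}
Tree: B1–B2
Each bag holds 5 vertices, so the decomposition has width 4, which upper-bounds the treewidth. On the other hand G contains the 5-clique {a, c, d, e, f}. A clique must lie in a single bag of any decomposition, so no decomposition can have width below 4. Combining the bounds, tw(G) = 4.

4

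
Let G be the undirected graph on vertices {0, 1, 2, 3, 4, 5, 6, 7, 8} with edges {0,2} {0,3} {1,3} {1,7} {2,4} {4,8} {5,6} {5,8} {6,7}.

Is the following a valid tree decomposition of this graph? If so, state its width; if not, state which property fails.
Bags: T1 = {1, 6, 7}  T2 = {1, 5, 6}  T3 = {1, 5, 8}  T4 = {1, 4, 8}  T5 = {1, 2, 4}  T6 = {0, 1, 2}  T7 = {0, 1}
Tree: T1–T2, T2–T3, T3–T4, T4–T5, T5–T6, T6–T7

A tree decomposition must satisfy three properties: every vertex lies in some bag; for every edge, both endpoints lie together in some bag; and for every vertex, the bags containing it form a connected subtree. Here vertex 3 appears in no bag, so the decomposition is invalid.

No — vertex 3 appears in no bag.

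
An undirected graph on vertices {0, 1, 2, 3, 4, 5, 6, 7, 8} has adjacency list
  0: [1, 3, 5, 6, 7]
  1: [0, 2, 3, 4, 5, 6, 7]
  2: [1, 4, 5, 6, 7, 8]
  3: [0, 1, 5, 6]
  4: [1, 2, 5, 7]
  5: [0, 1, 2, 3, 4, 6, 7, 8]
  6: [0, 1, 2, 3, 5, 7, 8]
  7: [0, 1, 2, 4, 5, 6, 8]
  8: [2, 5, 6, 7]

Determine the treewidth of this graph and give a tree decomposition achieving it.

The largest bag has 5 vertices, giving width 4; this decomposition certifies tw(G) ≤ 4. Conversely, {2, 5, 6, 7, 8} is a clique of size 5, and the vertices of any clique must share a bag in every tree decomposition; so some bag has ≥ 5 vertices and tw(G) ≥ 4. Hence tw(G) = 4 exactly.

Treewidth 4.
One optimal decomposition is:
Bags: B1 = {0, 1, 5, 6, 7}  B2 = {0, 1, 3, 5, 6}  B3 = {1, 2, 5, 6, 7}  B4 = {1, 2, 4, 5, 7}  B5 = {2, 5, 6, 7, 8}
Tree: B1–B2, B1–B3, B3–B4, B3–B5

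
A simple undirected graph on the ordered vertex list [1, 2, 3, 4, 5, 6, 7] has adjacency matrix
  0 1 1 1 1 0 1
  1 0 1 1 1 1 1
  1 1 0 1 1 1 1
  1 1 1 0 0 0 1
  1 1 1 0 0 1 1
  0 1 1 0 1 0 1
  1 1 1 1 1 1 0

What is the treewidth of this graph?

4

A width-4 tree decomposition is:
Bags: B1 = {1, 2, 3, 5, 7}  B2 = {2, 3, 5, 6, 7}  B3 = {1, 2, 3, 4, 7}
Tree: B1–B2, B1–B3
Every bag has size at most 5, so the width is 5 − 1 = 4 and tw(G) ≤ 4. Conversely, {1, 2, 3, 4, 7} is a clique of size 5, and the vertices of any clique must share a bag in every tree decomposition; so some bag has ≥ 5 vertices and tw(G) ≥ 4. Combining the bounds, tw(G) = 4.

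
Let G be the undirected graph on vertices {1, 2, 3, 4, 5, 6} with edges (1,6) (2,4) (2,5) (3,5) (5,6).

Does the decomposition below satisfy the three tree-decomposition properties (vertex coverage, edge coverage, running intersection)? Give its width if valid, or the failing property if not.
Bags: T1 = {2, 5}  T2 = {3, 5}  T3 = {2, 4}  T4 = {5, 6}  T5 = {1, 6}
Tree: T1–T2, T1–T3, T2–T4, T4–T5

Yes; width 1.

Every vertex of G appears in some bag (union = {1, 2, 3, 4, 5, 6}); every edge is covered by a bag; and for each vertex v the set of bags containing v is connected in the bag tree. The decomposition is therefore valid. The largest bag has 2 vertices, so the width is 1.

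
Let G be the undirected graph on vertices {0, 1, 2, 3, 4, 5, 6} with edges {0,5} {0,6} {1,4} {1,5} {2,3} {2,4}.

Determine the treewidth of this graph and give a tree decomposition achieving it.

The largest bag has 2 vertices, giving width 1; this decomposition certifies tw(G) ≤ 1. Since G has at least one edge (e.g. 6–0), it is not an edgeless graph, so tw(G) ≥ 1. Hence tw(G) = 1 exactly.

Treewidth 1.
One optimal decomposition is:
Bags: B1 = {0, 6}  B2 = {0, 5}  B3 = {1, 5}  B4 = {1, 4}  B5 = {2, 4}  B6 = {2, 3}
Tree: B1–B2, B2–B3, B3–B4, B4–B5, B5–B6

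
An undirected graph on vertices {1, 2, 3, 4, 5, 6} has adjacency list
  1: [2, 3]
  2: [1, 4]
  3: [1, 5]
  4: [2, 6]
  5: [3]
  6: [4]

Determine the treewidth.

A width-1 tree decomposition is:
Bags: B1 = {3, 5}  B2 = {1, 3}  B3 = {1, 2}  B4 = {2, 4}  B5 = {4, 6}
Tree: B1–B2, B2–B3, B3–B4, B4–B5
The largest bag has 2 vertices, giving width 1; this decomposition certifies tw(G) ≤ 1. Since G has at least one edge (e.g. 5–3), it is not an edgeless graph, so tw(G) ≥ 1. Hence tw(G) = 1 exactly.

1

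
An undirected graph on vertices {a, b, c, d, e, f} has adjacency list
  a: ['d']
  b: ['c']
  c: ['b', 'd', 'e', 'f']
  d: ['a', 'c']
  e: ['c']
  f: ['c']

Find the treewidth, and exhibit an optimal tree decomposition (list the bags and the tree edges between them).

Every bag has size at most 2, so the width is 2 − 1 = 1 and tw(G) ≤ 1. G has an edge, so its treewidth is at least 1. Hence tw(G) = 1 exactly.

Treewidth 1.
One such decomposition:
Bags: B1 = {c, e}  B2 = {c, d}  B3 = {a, d}  B4 = {c, f}  B5 = {b, c}
Tree: B1–B2, B2–B3, B1–B4, B1–B5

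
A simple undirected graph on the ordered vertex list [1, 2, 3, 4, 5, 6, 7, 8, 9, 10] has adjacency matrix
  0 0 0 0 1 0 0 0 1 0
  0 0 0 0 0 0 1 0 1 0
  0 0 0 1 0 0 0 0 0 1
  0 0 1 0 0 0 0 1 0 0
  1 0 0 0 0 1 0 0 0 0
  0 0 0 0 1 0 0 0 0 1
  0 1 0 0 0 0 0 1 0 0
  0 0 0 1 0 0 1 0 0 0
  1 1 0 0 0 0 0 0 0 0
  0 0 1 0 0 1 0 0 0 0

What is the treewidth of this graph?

A width-2 tree decomposition is:
Bags: B1 = {2, 7, 9}  B2 = {1, 7, 9}  B3 = {1, 5, 7}  B4 = {5, 6, 7}  B5 = {6, 7, 10}  B6 = {3, 7, 10}  B7 = {3, 4, 7}  B8 = {4, 7, 8}
Tree: B1–B2, B2–B3, B3–B4, B4–B5, B5–B6, B6–B7, B7–B8
Every bag has size at most 3, so the width is 3 − 1 = 2 and tw(G) ≤ 2. The edges 7–2–9–1–5–6–10–3–4–8–7 form a cycle, so G is not a tree and its treewidth is at least 2. The upper and lower bounds meet at 2, so that is the treewidth.

2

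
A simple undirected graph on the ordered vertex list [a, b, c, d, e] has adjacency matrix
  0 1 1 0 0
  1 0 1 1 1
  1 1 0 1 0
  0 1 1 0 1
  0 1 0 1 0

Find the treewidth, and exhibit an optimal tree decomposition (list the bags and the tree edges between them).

Every bag has size at most 3, so the width is 3 − 1 = 2 and tw(G) ≤ 2. Conversely, {b, d, e} is a clique of size 3, and the vertices of any clique must share a bag in every tree decomposition; so some bag has ≥ 3 vertices and tw(G) ≥ 2. Combining the bounds, tw(G) = 2.

Treewidth 2.
One such decomposition:
Bags: B1 = {a, b, c}  B2 = {b, c, d}  B3 = {b, d, e}
Tree: B1–B2, B2–B3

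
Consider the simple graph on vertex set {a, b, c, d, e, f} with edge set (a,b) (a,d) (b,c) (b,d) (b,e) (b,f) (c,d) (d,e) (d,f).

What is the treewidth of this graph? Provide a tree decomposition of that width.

Each bag holds 3 vertices, so the decomposition has width 2, which upper-bounds the treewidth. Conversely, {b, d, e} is a clique of size 3, and the vertices of any clique must share a bag in every tree decomposition; so some bag has ≥ 3 vertices and tw(G) ≥ 2. Hence tw(G) = 2 exactly.

Treewidth 2.
Bags: B1 = {b, c, d}  B2 = {a, b, d}  B3 = {b, d, e}  B4 = {b, d, f}
Tree: B1–B2, B2–B3, B3–B4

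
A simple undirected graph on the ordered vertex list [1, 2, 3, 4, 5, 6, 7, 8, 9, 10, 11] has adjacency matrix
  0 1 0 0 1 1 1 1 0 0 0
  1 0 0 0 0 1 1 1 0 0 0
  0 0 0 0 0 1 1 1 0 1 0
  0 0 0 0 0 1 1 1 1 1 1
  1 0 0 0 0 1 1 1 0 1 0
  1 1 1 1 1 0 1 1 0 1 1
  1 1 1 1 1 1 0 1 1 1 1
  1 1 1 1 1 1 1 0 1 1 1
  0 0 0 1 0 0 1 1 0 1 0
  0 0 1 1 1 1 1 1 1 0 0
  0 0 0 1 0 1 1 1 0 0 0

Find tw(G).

4

A width-4 tree decomposition is:
Bags: B1 = {4, 6, 7, 8, 10}  B2 = {5, 6, 7, 8, 10}  B3 = {1, 5, 6, 7, 8}  B4 = {4, 7, 8, 9, 10}  B5 = {3, 6, 7, 8, 10}  B6 = {1, 2, 6, 7, 8}  B7 = {4, 6, 7, 8, 11}
Tree: B1–B2, B2–B3, B1–B4, B1–B5, B3–B6, B1–B7
Each bag holds 5 vertices, so the decomposition has width 4, which upper-bounds the treewidth. On the other hand G contains the 5-clique {4, 7, 8, 9, 10}. A clique must lie in a single bag of any decomposition, so no decomposition can have width below 4. Therefore the treewidth is 4.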